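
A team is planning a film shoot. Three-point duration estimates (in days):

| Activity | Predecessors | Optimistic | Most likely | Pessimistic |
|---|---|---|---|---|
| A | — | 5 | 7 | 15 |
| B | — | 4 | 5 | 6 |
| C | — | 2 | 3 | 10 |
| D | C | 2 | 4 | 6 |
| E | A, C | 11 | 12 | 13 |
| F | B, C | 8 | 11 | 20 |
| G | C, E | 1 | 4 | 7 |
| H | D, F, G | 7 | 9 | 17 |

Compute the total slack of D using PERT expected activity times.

te_A = (5 + 4·7 + 15)/6 = 48/6 = 8
te_B = (4 + 4·5 + 6)/6 = 30/6 = 5
te_C = (2 + 4·3 + 10)/6 = 24/6 = 4
te_D = (2 + 4·4 + 6)/6 = 24/6 = 4
te_E = (11 + 4·12 + 13)/6 = 72/6 = 12
te_F = (8 + 4·11 + 20)/6 = 72/6 = 12
te_G = (1 + 4·4 + 7)/6 = 24/6 = 4
te_H = (7 + 4·9 + 17)/6 = 60/6 = 10

Forward pass:
ES_A = 0; EF_A = 8
ES_B = 0; EF_B = 5
ES_C = 0; EF_C = 4
ES_D = 4; EF_D = 4+4 = 8
ES_E = max(EF_A=8, EF_C=4) = 8; EF_E = 8+12 = 20
ES_F = max(EF_B=5, EF_C=4) = 5; EF_F = 5+12 = 17
ES_G = max(EF_C=4, EF_E=20) = 20; EF_G = 20+4 = 24
ES_H = max(EF_D=8, EF_F=17, EF_G=24) = 24; EF_H = 24+10 = 34
Expected project duration μ = 34 days. Critical path: A → E → G → H.

Backward pass:
LF_H = 34; LS_H = 34−10 = 24
LF_G = LS_H = 24; LS_G = 24−4 = 20
LF_F = LS_H = 24; LS_F = 24−12 = 12
LF_E = LS_G = 20; LS_E = 20−12 = 8
LF_D = LS_H = 24; LS_D = 24−4 = 20
LF_C = min(LS_D=20, LS_E=8, LS_F=12, LS_G=20) = 8; LS_C = 8−4 = 4
LF_B = LS_F = 12; LS_B = 12−5 = 7
LF_A = LS_E = 8; LS_A = 8−8 = 0
Slack_D = LS_D − ES_D = 20 − 4 = 16

16 days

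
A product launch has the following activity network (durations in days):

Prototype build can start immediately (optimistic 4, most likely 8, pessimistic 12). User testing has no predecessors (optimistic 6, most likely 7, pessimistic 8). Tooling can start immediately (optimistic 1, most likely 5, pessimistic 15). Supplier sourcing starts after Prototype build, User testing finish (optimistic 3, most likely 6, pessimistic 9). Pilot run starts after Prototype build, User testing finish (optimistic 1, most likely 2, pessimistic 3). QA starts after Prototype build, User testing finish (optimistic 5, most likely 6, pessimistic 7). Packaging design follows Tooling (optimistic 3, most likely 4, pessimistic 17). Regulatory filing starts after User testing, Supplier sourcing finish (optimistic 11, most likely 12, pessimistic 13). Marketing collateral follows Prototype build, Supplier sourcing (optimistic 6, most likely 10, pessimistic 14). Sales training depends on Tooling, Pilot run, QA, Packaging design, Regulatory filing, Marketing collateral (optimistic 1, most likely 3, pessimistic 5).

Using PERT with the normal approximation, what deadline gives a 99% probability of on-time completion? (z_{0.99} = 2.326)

33.2 days

te_Prototype build = (4 + 4·8 + 12)/6 = 48/6 = 8; σ²_Prototype build = ((12−4)/6)² = 1.778
te_User testing = (6 + 4·7 + 8)/6 = 42/6 = 7; σ²_User testing = ((8−6)/6)² = 0.111
te_Tooling = (1 + 4·5 + 15)/6 = 36/6 = 6; σ²_Tooling = ((15−1)/6)² = 5.444
te_Supplier sourcing = (3 + 4·6 + 9)/6 = 36/6 = 6; σ²_Supplier sourcing = ((9−3)/6)² = 1.000
te_Pilot run = (1 + 4·2 + 3)/6 = 12/6 = 2; σ²_Pilot run = ((3−1)/6)² = 0.111
te_QA = (5 + 4·6 + 7)/6 = 36/6 = 6; σ²_QA = ((7−5)/6)² = 0.111
te_Packaging design = (3 + 4·4 + 17)/6 = 36/6 = 6; σ²_Packaging design = ((17−3)/6)² = 5.444
te_Regulatory filing = (11 + 4·12 + 13)/6 = 72/6 = 12; σ²_Regulatory filing = ((13−11)/6)² = 0.111
te_Marketing collateral = (6 + 4·10 + 14)/6 = 60/6 = 10; σ²_Marketing collateral = ((14−6)/6)² = 1.778
te_Sales training = (1 + 4·3 + 5)/6 = 18/6 = 3; σ²_Sales training = ((5−1)/6)² = 0.444

Forward pass:
ES_Prototype build = 0; EF_Prototype build = 8
ES_User testing = 0; EF_User testing = 7
ES_Tooling = 0; EF_Tooling = 6
ES_Supplier sourcing = max(EF_Prototype build=8, EF_User testing=7) = 8; EF_Supplier sourcing = 8+6 = 14
ES_Pilot run = max(EF_Prototype build=8, EF_User testing=7) = 8; EF_Pilot run = 8+2 = 10
ES_QA = max(EF_Prototype build=8, EF_User testing=7) = 8; EF_QA = 8+6 = 14
ES_Packaging design = 6; EF_Packaging design = 6+6 = 12
ES_Regulatory filing = max(EF_User testing=7, EF_Supplier sourcing=14) = 14; EF_Regulatory filing = 14+12 = 26
ES_Marketing collateral = max(EF_Prototype build=8, EF_Supplier sourcing=14) = 14; EF_Marketing collateral = 14+10 = 24
ES_Sales training = max(EF_Tooling=6, EF_Pilot run=10, EF_QA=14, EF_Packaging design=12, EF_Regulatory filing=26, EF_Marketing collateral=24) = 26; EF_Sales training = 26+3 = 29
Expected project duration μ = 29 days. Critical path: Prototype build → Supplier sourcing → Regulatory filing → Sales training.

Variance along critical path = 1.778 + 1.000 + 0.111 + 0.444 = 3.333; σ = 1.826 days.
D = μ + z·σ = 29 + 2.326·1.826 = 33.2 days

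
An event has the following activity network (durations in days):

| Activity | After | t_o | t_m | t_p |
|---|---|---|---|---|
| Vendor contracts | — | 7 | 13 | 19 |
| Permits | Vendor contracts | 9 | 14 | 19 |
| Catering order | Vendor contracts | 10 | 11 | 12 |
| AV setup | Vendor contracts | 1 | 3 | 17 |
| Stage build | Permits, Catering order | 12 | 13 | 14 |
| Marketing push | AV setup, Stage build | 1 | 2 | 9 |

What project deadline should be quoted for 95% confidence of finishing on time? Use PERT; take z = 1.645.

te_Vendor contracts = (7 + 4·13 + 19)/6 = 78/6 = 13; σ²_Vendor contracts = ((19−7)/6)² = 4.000
te_Permits = (9 + 4·14 + 19)/6 = 84/6 = 14; σ²_Permits = ((19−9)/6)² = 2.778
te_Catering order = (10 + 4·11 + 12)/6 = 66/6 = 11; σ²_Catering order = ((12−10)/6)² = 0.111
te_AV setup = (1 + 4·3 + 17)/6 = 30/6 = 5; σ²_AV setup = ((17−1)/6)² = 7.111
te_Stage build = (12 + 4·13 + 14)/6 = 78/6 = 13; σ²_Stage build = ((14−12)/6)² = 0.111
te_Marketing push = (1 + 4·2 + 9)/6 = 18/6 = 3; σ²_Marketing push = ((9−1)/6)² = 1.778

Forward pass:
ES_Vendor contracts = 0; EF_Vendor contracts = 13
ES_Permits = 13; EF_Permits = 13+14 = 27
ES_Catering order = 13; EF_Catering order = 13+11 = 24
ES_AV setup = 13; EF_AV setup = 13+5 = 18
ES_Stage build = max(EF_Permits=27, EF_Catering order=24) = 27; EF_Stage build = 27+13 = 40
ES_Marketing push = max(EF_AV setup=18, EF_Stage build=40) = 40; EF_Marketing push = 40+3 = 43
Expected project duration μ = 43 days. Critical path: Vendor contracts → Permits → Stage build → Marketing push.

Variance along critical path = 4.000 + 2.778 + 0.111 + 1.778 = 8.667; σ = 2.944 days.
D = μ + z·σ = 43 + 1.645·2.944 = 47.8 days

47.8 days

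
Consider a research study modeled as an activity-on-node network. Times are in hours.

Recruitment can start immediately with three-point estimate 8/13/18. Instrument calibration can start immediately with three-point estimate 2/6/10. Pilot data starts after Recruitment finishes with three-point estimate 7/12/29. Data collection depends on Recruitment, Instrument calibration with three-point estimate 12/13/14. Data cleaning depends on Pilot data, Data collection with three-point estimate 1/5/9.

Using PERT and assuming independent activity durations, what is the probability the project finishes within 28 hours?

0.173

te_Recruitment = (8 + 4·13 + 18)/6 = 78/6 = 13; σ²_Recruitment = ((18−8)/6)² = 2.778
te_Instrument calibration = (2 + 4·6 + 10)/6 = 36/6 = 6; σ²_Instrument calibration = ((10−2)/6)² = 1.778
te_Pilot data = (7 + 4·12 + 29)/6 = 84/6 = 14; σ²_Pilot data = ((29−7)/6)² = 13.444
te_Data collection = (12 + 4·13 + 14)/6 = 78/6 = 13; σ²_Data collection = ((14−12)/6)² = 0.111
te_Data cleaning = (1 + 4·5 + 9)/6 = 30/6 = 5; σ²_Data cleaning = ((9−1)/6)² = 1.778

Forward pass:
ES_Recruitment = 0; EF_Recruitment = 13
ES_Instrument calibration = 0; EF_Instrument calibration = 6
ES_Pilot data = 13; EF_Pilot data = 13+14 = 27
ES_Data collection = max(EF_Recruitment=13, EF_Instrument calibration=6) = 13; EF_Data collection = 13+13 = 26
ES_Data cleaning = max(EF_Pilot data=27, EF_Data collection=26) = 27; EF_Data cleaning = 27+5 = 32
Expected project duration μ = 32 hours. Critical path: Recruitment → Pilot data → Data cleaning.

Variance along critical path = 2.778 + 13.444 + 1.778 = 18.000; σ = √18.000 = 4.243 hours.
Z = (28 − 32) / 4.243 = -0.943
P(T ≤ 28) = Φ(-0.943) ≈ 0.173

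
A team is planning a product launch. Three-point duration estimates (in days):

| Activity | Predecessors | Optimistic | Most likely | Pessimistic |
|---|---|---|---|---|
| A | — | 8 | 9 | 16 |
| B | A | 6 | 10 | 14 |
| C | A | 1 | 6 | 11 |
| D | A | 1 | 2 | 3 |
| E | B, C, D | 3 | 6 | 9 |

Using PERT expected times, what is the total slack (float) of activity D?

te_A = (8 + 4·9 + 16)/6 = 60/6 = 10
te_B = (6 + 4·10 + 14)/6 = 60/6 = 10
te_C = (1 + 4·6 + 11)/6 = 36/6 = 6
te_D = (1 + 4·2 + 3)/6 = 12/6 = 2
te_E = (3 + 4·6 + 9)/6 = 36/6 = 6

Forward pass:
ES_A = 0; EF_A = 10
ES_B = 10; EF_B = 10+10 = 20
ES_C = 10; EF_C = 10+6 = 16
ES_D = 10; EF_D = 10+2 = 12
ES_E = max(EF_B=20, EF_C=16, EF_D=12) = 20; EF_E = 20+6 = 26
Expected project duration μ = 26 days. Critical path: A → B → E.

Backward pass:
LF_E = 26; LS_E = 26−6 = 20
LF_D = LS_E = 20; LS_D = 20−2 = 18
LF_C = LS_E = 20; LS_C = 20−6 = 14
LF_B = LS_E = 20; LS_B = 20−10 = 10
LF_A = min(LS_B=10, LS_C=14, LS_D=18) = 10; LS_A = 10−10 = 0
Slack_D = LS_D − ES_D = 18 − 10 = 8

8 days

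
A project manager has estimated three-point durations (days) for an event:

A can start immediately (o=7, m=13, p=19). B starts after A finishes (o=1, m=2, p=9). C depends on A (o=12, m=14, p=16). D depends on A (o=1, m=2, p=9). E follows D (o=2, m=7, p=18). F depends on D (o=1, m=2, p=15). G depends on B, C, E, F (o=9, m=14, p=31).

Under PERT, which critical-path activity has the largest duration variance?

te_A = (7 + 4·13 + 19)/6 = 78/6 = 13; σ²_A = ((19−7)/6)² = 4.000
te_B = (1 + 4·2 + 9)/6 = 18/6 = 3; σ²_B = ((9−1)/6)² = 1.778
te_C = (12 + 4·14 + 16)/6 = 84/6 = 14; σ²_C = ((16−12)/6)² = 0.444
te_D = (1 + 4·2 + 9)/6 = 18/6 = 3; σ²_D = ((9−1)/6)² = 1.778
te_E = (2 + 4·7 + 18)/6 = 48/6 = 8; σ²_E = ((18−2)/6)² = 7.111
te_F = (1 + 4·2 + 15)/6 = 24/6 = 4; σ²_F = ((15−1)/6)² = 5.444
te_G = (9 + 4·14 + 31)/6 = 96/6 = 16; σ²_G = ((31−9)/6)² = 13.444

Forward pass:
ES_A = 0; EF_A = 13
ES_B = 13; EF_B = 13+3 = 16
ES_C = 13; EF_C = 13+14 = 27
ES_D = 13; EF_D = 13+3 = 16
ES_E = 16; EF_E = 16+8 = 24
ES_F = 16; EF_F = 16+4 = 20
ES_G = max(EF_B=16, EF_C=27, EF_E=24, EF_F=20) = 27; EF_G = 27+16 = 43
Expected project duration μ = 43 days. Critical path: A → C → G.

Variances on critical path: σ²_A=4.000, σ²_C=0.444, σ²_G=13.444.
Largest is σ²_G = 13.444.

G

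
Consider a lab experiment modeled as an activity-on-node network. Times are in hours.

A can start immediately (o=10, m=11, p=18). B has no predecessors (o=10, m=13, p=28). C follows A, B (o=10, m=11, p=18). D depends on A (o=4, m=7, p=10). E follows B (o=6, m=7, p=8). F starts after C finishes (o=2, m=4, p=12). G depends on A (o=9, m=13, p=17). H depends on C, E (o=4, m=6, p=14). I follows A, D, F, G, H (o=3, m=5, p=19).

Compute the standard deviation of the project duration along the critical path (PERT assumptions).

te_A = (10 + 4·11 + 18)/6 = 72/6 = 12; σ²_A = ((18−10)/6)² = 1.778
te_B = (10 + 4·13 + 28)/6 = 90/6 = 15; σ²_B = ((28−10)/6)² = 9.000
te_C = (10 + 4·11 + 18)/6 = 72/6 = 12; σ²_C = ((18−10)/6)² = 1.778
te_D = (4 + 4·7 + 10)/6 = 42/6 = 7; σ²_D = ((10−4)/6)² = 1.000
te_E = (6 + 4·7 + 8)/6 = 42/6 = 7; σ²_E = ((8−6)/6)² = 0.111
te_F = (2 + 4·4 + 12)/6 = 30/6 = 5; σ²_F = ((12−2)/6)² = 2.778
te_G = (9 + 4·13 + 17)/6 = 78/6 = 13; σ²_G = ((17−9)/6)² = 1.778
te_H = (4 + 4·6 + 14)/6 = 42/6 = 7; σ²_H = ((14−4)/6)² = 2.778
te_I = (3 + 4·5 + 19)/6 = 42/6 = 7; σ²_I = ((19−3)/6)² = 7.111

Forward pass:
ES_A = 0; EF_A = 12
ES_B = 0; EF_B = 15
ES_C = max(EF_A=12, EF_B=15) = 15; EF_C = 15+12 = 27
ES_D = 12; EF_D = 12+7 = 19
ES_E = 15; EF_E = 15+7 = 22
ES_F = 27; EF_F = 27+5 = 32
ES_G = 12; EF_G = 12+13 = 25
ES_H = max(EF_C=27, EF_E=22) = 27; EF_H = 27+7 = 34
ES_I = max(EF_A=12, EF_D=19, EF_F=32, EF_G=25, EF_H=34) = 34; EF_I = 34+7 = 41
Expected project duration μ = 41 hours. Critical path: B → C → H → I.

Variance along critical path = 9.000 + 1.778 + 2.778 + 7.111 = 20.667
σ = √20.667 = 4.546 hours

4.55 hours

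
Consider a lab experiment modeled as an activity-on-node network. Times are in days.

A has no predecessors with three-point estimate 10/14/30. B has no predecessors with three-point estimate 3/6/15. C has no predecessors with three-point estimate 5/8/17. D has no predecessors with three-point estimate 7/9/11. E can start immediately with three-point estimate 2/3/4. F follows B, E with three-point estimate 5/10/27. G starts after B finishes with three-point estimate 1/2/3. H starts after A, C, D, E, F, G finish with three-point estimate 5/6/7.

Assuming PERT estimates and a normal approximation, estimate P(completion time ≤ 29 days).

0.830

te_A = (10 + 4·14 + 30)/6 = 96/6 = 16; σ²_A = ((30−10)/6)² = 11.111
te_B = (3 + 4·6 + 15)/6 = 42/6 = 7; σ²_B = ((15−3)/6)² = 4.000
te_C = (5 + 4·8 + 17)/6 = 54/6 = 9; σ²_C = ((17−5)/6)² = 4.000
te_D = (7 + 4·9 + 11)/6 = 54/6 = 9; σ²_D = ((11−7)/6)² = 0.444
te_E = (2 + 4·3 + 4)/6 = 18/6 = 3; σ²_E = ((4−2)/6)² = 0.111
te_F = (5 + 4·10 + 27)/6 = 72/6 = 12; σ²_F = ((27−5)/6)² = 13.444
te_G = (1 + 4·2 + 3)/6 = 12/6 = 2; σ²_G = ((3−1)/6)² = 0.111
te_H = (5 + 4·6 + 7)/6 = 36/6 = 6; σ²_H = ((7−5)/6)² = 0.111

Forward pass:
ES_A = 0; EF_A = 16
ES_B = 0; EF_B = 7
ES_C = 0; EF_C = 9
ES_D = 0; EF_D = 9
ES_E = 0; EF_E = 3
ES_F = max(EF_B=7, EF_E=3) = 7; EF_F = 7+12 = 19
ES_G = 7; EF_G = 7+2 = 9
ES_H = max(EF_A=16, EF_C=9, EF_D=9, EF_E=3, EF_F=19, EF_G=9) = 19; EF_H = 19+6 = 25
Expected project duration μ = 25 days. Critical path: B → F → H.

Variance along critical path = 4.000 + 13.444 + 0.111 = 17.556; σ = √17.556 = 4.190 days.
Z = (29 − 25) / 4.190 = 0.955
P(T ≤ 29) = Φ(0.955) ≈ 0.830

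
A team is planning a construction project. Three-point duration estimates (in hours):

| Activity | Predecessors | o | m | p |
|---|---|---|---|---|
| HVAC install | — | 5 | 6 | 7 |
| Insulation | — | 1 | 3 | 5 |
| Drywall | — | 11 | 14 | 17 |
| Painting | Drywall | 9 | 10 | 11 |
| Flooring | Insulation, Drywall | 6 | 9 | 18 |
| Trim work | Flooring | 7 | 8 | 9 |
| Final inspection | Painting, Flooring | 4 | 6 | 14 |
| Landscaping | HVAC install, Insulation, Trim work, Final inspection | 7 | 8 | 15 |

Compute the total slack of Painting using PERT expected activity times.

1 hours

te_HVAC install = (5 + 4·6 + 7)/6 = 36/6 = 6
te_Insulation = (1 + 4·3 + 5)/6 = 18/6 = 3
te_Drywall = (11 + 4·14 + 17)/6 = 84/6 = 14
te_Painting = (9 + 4·10 + 11)/6 = 60/6 = 10
te_Flooring = (6 + 4·9 + 18)/6 = 60/6 = 10
te_Trim work = (7 + 4·8 + 9)/6 = 48/6 = 8
te_Final inspection = (4 + 4·6 + 14)/6 = 42/6 = 7
te_Landscaping = (7 + 4·8 + 15)/6 = 54/6 = 9

Forward pass:
ES_HVAC install = 0; EF_HVAC install = 6
ES_Insulation = 0; EF_Insulation = 3
ES_Drywall = 0; EF_Drywall = 14
ES_Painting = 14; EF_Painting = 14+10 = 24
ES_Flooring = max(EF_Insulation=3, EF_Drywall=14) = 14; EF_Flooring = 14+10 = 24
ES_Trim work = 24; EF_Trim work = 24+8 = 32
ES_Final inspection = max(EF_Painting=24, EF_Flooring=24) = 24; EF_Final inspection = 24+7 = 31
ES_Landscaping = max(EF_HVAC install=6, EF_Insulation=3, EF_Trim work=32, EF_Final inspection=31) = 32; EF_Landscaping = 32+9 = 41
Expected project duration μ = 41 hours. Critical path: Drywall → Flooring → Trim work → Landscaping.

Backward pass:
LF_Landscaping = 41; LS_Landscaping = 41−9 = 32
LF_Final inspection = LS_Landscaping = 32; LS_Final inspection = 32−7 = 25
LF_Trim work = LS_Landscaping = 32; LS_Trim work = 32−8 = 24
LF_Flooring = min(LS_Trim work=24, LS_Final inspection=25) = 24; LS_Flooring = 24−10 = 14
LF_Painting = LS_Final inspection = 25; LS_Painting = 25−10 = 15
LF_Drywall = min(LS_Painting=15, LS_Flooring=14) = 14; LS_Drywall = 14−14 = 0
LF_Insulation = min(LS_Flooring=14, LS_Landscaping=32) = 14; LS_Insulation = 14−3 = 11
LF_HVAC install = LS_Landscaping = 32; LS_HVAC install = 32−6 = 26
Slack_Painting = LS_Painting − ES_Painting = 15 − 14 = 1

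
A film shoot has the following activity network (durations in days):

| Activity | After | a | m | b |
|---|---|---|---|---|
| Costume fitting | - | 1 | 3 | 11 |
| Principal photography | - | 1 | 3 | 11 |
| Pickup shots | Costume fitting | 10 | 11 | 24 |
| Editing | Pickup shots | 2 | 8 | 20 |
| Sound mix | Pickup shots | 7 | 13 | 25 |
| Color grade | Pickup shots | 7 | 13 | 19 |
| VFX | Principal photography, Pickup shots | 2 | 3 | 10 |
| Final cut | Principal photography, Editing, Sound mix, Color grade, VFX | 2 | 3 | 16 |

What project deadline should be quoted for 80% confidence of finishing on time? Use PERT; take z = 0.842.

te_Costume fitting = (1 + 4·3 + 11)/6 = 24/6 = 4; σ²_Costume fitting = ((11−1)/6)² = 2.778
te_Principal photography = (1 + 4·3 + 11)/6 = 24/6 = 4; σ²_Principal photography = ((11−1)/6)² = 2.778
te_Pickup shots = (10 + 4·11 + 24)/6 = 78/6 = 13; σ²_Pickup shots = ((24−10)/6)² = 5.444
te_Editing = (2 + 4·8 + 20)/6 = 54/6 = 9; σ²_Editing = ((20−2)/6)² = 9.000
te_Sound mix = (7 + 4·13 + 25)/6 = 84/6 = 14; σ²_Sound mix = ((25−7)/6)² = 9.000
te_Color grade = (7 + 4·13 + 19)/6 = 78/6 = 13; σ²_Color grade = ((19−7)/6)² = 4.000
te_VFX = (2 + 4·3 + 10)/6 = 24/6 = 4; σ²_VFX = ((10−2)/6)² = 1.778
te_Final cut = (2 + 4·3 + 16)/6 = 30/6 = 5; σ²_Final cut = ((16−2)/6)² = 5.444

Forward pass:
ES_Costume fitting = 0; EF_Costume fitting = 4
ES_Principal photography = 0; EF_Principal photography = 4
ES_Pickup shots = 4; EF_Pickup shots = 4+13 = 17
ES_Editing = 17; EF_Editing = 17+9 = 26
ES_Sound mix = 17; EF_Sound mix = 17+14 = 31
ES_Color grade = 17; EF_Color grade = 17+13 = 30
ES_VFX = max(EF_Principal photography=4, EF_Pickup shots=17) = 17; EF_VFX = 17+4 = 21
ES_Final cut = max(EF_Principal photography=4, EF_Editing=26, EF_Sound mix=31, EF_Color grade=30, EF_VFX=21) = 31; EF_Final cut = 31+5 = 36
Expected project duration μ = 36 days. Critical path: Costume fitting → Pickup shots → Sound mix → Final cut.

Variance along critical path = 2.778 + 5.444 + 9.000 + 5.444 = 22.667; σ = 4.761 days.
D = μ + z·σ = 36 + 0.842·4.761 = 40.0 days

40.0 days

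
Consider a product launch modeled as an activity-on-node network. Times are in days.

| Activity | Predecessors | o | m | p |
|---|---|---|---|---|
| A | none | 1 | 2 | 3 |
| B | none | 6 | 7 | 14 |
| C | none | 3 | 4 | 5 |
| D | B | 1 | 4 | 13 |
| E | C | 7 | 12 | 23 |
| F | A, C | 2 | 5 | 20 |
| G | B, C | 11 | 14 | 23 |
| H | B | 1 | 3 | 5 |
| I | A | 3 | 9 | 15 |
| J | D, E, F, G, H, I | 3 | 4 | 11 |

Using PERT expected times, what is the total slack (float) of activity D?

te_A = (1 + 4·2 + 3)/6 = 12/6 = 2
te_B = (6 + 4·7 + 14)/6 = 48/6 = 8
te_C = (3 + 4·4 + 5)/6 = 24/6 = 4
te_D = (1 + 4·4 + 13)/6 = 30/6 = 5
te_E = (7 + 4·12 + 23)/6 = 78/6 = 13
te_F = (2 + 4·5 + 20)/6 = 42/6 = 7
te_G = (11 + 4·14 + 23)/6 = 90/6 = 15
te_H = (1 + 4·3 + 5)/6 = 18/6 = 3
te_I = (3 + 4·9 + 15)/6 = 54/6 = 9
te_J = (3 + 4·4 + 11)/6 = 30/6 = 5

Forward pass:
ES_A = 0; EF_A = 2
ES_B = 0; EF_B = 8
ES_C = 0; EF_C = 4
ES_D = 8; EF_D = 8+5 = 13
ES_E = 4; EF_E = 4+13 = 17
ES_F = max(EF_A=2, EF_C=4) = 4; EF_F = 4+7 = 11
ES_G = max(EF_B=8, EF_C=4) = 8; EF_G = 8+15 = 23
ES_H = 8; EF_H = 8+3 = 11
ES_I = 2; EF_I = 2+9 = 11
ES_J = max(EF_D=13, EF_E=17, EF_F=11, EF_G=23, EF_H=11, EF_I=11) = 23; EF_J = 23+5 = 28
Expected project duration μ = 28 days. Critical path: B → G → J.

Backward pass:
LF_J = 28; LS_J = 28−5 = 23
LF_I = LS_J = 23; LS_I = 23−9 = 14
LF_H = LS_J = 23; LS_H = 23−3 = 20
LF_G = LS_J = 23; LS_G = 23−15 = 8
LF_F = LS_J = 23; LS_F = 23−7 = 16
LF_E = LS_J = 23; LS_E = 23−13 = 10
LF_D = LS_J = 23; LS_D = 23−5 = 18
LF_C = min(LS_E=10, LS_F=16, LS_G=8) = 8; LS_C = 8−4 = 4
LF_B = min(LS_D=18, LS_G=8, LS_H=20) = 8; LS_B = 8−8 = 0
LF_A = min(LS_F=16, LS_I=14) = 14; LS_A = 14−2 = 12
Slack_D = LS_D − ES_D = 18 − 8 = 10

10 days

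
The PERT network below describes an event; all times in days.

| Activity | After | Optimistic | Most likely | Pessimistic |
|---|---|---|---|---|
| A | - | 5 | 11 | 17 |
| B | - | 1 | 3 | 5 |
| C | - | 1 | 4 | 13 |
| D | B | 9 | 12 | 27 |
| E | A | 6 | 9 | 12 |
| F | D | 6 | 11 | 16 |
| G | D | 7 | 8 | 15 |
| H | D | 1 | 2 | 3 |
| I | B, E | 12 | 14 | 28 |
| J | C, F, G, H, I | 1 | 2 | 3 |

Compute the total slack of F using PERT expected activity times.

8 days

te_A = (5 + 4·11 + 17)/6 = 66/6 = 11
te_B = (1 + 4·3 + 5)/6 = 18/6 = 3
te_C = (1 + 4·4 + 13)/6 = 30/6 = 5
te_D = (9 + 4·12 + 27)/6 = 84/6 = 14
te_E = (6 + 4·9 + 12)/6 = 54/6 = 9
te_F = (6 + 4·11 + 16)/6 = 66/6 = 11
te_G = (7 + 4·8 + 15)/6 = 54/6 = 9
te_H = (1 + 4·2 + 3)/6 = 12/6 = 2
te_I = (12 + 4·14 + 28)/6 = 96/6 = 16
te_J = (1 + 4·2 + 3)/6 = 12/6 = 2

Forward pass:
ES_A = 0; EF_A = 11
ES_B = 0; EF_B = 3
ES_C = 0; EF_C = 5
ES_D = 3; EF_D = 3+14 = 17
ES_E = 11; EF_E = 11+9 = 20
ES_F = 17; EF_F = 17+11 = 28
ES_G = 17; EF_G = 17+9 = 26
ES_H = 17; EF_H = 17+2 = 19
ES_I = max(EF_B=3, EF_E=20) = 20; EF_I = 20+16 = 36
ES_J = max(EF_C=5, EF_F=28, EF_G=26, EF_H=19, EF_I=36) = 36; EF_J = 36+2 = 38
Expected project duration μ = 38 days. Critical path: A → E → I → J.

Backward pass:
LF_J = 38; LS_J = 38−2 = 36
LF_I = LS_J = 36; LS_I = 36−16 = 20
LF_H = LS_J = 36; LS_H = 36−2 = 34
LF_G = LS_J = 36; LS_G = 36−9 = 27
LF_F = LS_J = 36; LS_F = 36−11 = 25
LF_E = LS_I = 20; LS_E = 20−9 = 11
LF_D = min(LS_F=25, LS_G=27, LS_H=34) = 25; LS_D = 25−14 = 11
LF_C = LS_J = 36; LS_C = 36−5 = 31
LF_B = min(LS_D=11, LS_I=20) = 11; LS_B = 11−3 = 8
LF_A = LS_E = 11; LS_A = 11−11 = 0
Slack_F = LS_F − ES_F = 25 − 17 = 8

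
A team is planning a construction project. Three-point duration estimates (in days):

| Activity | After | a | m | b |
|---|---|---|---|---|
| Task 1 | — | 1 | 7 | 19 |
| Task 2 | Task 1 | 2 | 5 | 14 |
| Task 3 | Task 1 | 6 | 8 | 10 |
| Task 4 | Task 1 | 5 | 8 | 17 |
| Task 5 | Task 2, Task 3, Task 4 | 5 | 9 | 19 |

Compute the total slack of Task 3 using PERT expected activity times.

1 days

te_Task 1 = (1 + 4·7 + 19)/6 = 48/6 = 8
te_Task 2 = (2 + 4·5 + 14)/6 = 36/6 = 6
te_Task 3 = (6 + 4·8 + 10)/6 = 48/6 = 8
te_Task 4 = (5 + 4·8 + 17)/6 = 54/6 = 9
te_Task 5 = (5 + 4·9 + 19)/6 = 60/6 = 10

Forward pass:
ES_Task 1 = 0; EF_Task 1 = 8
ES_Task 2 = 8; EF_Task 2 = 8+6 = 14
ES_Task 3 = 8; EF_Task 3 = 8+8 = 16
ES_Task 4 = 8; EF_Task 4 = 8+9 = 17
ES_Task 5 = max(EF_Task 2=14, EF_Task 3=16, EF_Task 4=17) = 17; EF_Task 5 = 17+10 = 27
Expected project duration μ = 27 days. Critical path: Task 1 → Task 4 → Task 5.

Backward pass:
LF_Task 5 = 27; LS_Task 5 = 27−10 = 17
LF_Task 4 = LS_Task 5 = 17; LS_Task 4 = 17−9 = 8
LF_Task 3 = LS_Task 5 = 17; LS_Task 3 = 17−8 = 9
LF_Task 2 = LS_Task 5 = 17; LS_Task 2 = 17−6 = 11
LF_Task 1 = min(LS_Task 2=11, LS_Task 3=9, LS_Task 4=8) = 8; LS_Task 1 = 8−8 = 0
Slack_Task 3 = LS_Task 3 − ES_Task 3 = 9 − 8 = 1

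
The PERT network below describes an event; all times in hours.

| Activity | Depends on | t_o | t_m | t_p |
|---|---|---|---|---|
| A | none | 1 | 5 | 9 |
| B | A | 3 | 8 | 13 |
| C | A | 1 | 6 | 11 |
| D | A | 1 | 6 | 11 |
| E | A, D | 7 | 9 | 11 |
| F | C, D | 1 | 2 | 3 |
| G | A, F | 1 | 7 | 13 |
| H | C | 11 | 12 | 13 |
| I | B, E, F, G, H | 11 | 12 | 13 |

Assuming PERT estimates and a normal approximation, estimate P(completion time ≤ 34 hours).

te_A = (1 + 4·5 + 9)/6 = 30/6 = 5; σ²_A = ((9−1)/6)² = 1.778
te_B = (3 + 4·8 + 13)/6 = 48/6 = 8; σ²_B = ((13−3)/6)² = 2.778
te_C = (1 + 4·6 + 11)/6 = 36/6 = 6; σ²_C = ((11−1)/6)² = 2.778
te_D = (1 + 4·6 + 11)/6 = 36/6 = 6; σ²_D = ((11−1)/6)² = 2.778
te_E = (7 + 4·9 + 11)/6 = 54/6 = 9; σ²_E = ((11−7)/6)² = 0.444
te_F = (1 + 4·2 + 3)/6 = 12/6 = 2; σ²_F = ((3−1)/6)² = 0.111
te_G = (1 + 4·7 + 13)/6 = 42/6 = 7; σ²_G = ((13−1)/6)² = 4.000
te_H = (11 + 4·12 + 13)/6 = 72/6 = 12; σ²_H = ((13−11)/6)² = 0.111
te_I = (11 + 4·12 + 13)/6 = 72/6 = 12; σ²_I = ((13−11)/6)² = 0.111

Forward pass:
ES_A = 0; EF_A = 5
ES_B = 5; EF_B = 5+8 = 13
ES_C = 5; EF_C = 5+6 = 11
ES_D = 5; EF_D = 5+6 = 11
ES_E = max(EF_A=5, EF_D=11) = 11; EF_E = 11+9 = 20
ES_F = max(EF_C=11, EF_D=11) = 11; EF_F = 11+2 = 13
ES_G = max(EF_A=5, EF_F=13) = 13; EF_G = 13+7 = 20
ES_H = 11; EF_H = 11+12 = 23
ES_I = max(EF_B=13, EF_E=20, EF_F=13, EF_G=20, EF_H=23) = 23; EF_I = 23+12 = 35
Expected project duration μ = 35 hours. Critical path: A → C → H → I.

Variance along critical path = 1.778 + 2.778 + 0.111 + 0.111 = 4.778; σ = √4.778 = 2.186 hours.
Z = (34 − 35) / 2.186 = -0.457
P(T ≤ 34) = Φ(-0.457) ≈ 0.324

0.324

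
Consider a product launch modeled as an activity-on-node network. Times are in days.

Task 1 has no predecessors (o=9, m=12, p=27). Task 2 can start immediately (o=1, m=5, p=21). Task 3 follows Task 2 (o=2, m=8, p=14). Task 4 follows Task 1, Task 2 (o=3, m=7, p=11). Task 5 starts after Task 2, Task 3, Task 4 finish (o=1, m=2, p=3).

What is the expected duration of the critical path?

te_Task 1 = (9 + 4·12 + 27)/6 = 84/6 = 14
te_Task 2 = (1 + 4·5 + 21)/6 = 42/6 = 7
te_Task 3 = (2 + 4·8 + 14)/6 = 48/6 = 8
te_Task 4 = (3 + 4·7 + 11)/6 = 42/6 = 7
te_Task 5 = (1 + 4·2 + 3)/6 = 12/6 = 2

Forward pass:
ES_Task 1 = 0; EF_Task 1 = 14
ES_Task 2 = 0; EF_Task 2 = 7
ES_Task 3 = 7; EF_Task 3 = 7+8 = 15
ES_Task 4 = max(EF_Task 1=14, EF_Task 2=7) = 14; EF_Task 4 = 14+7 = 21
ES_Task 5 = max(EF_Task 2=7, EF_Task 3=15, EF_Task 4=21) = 21; EF_Task 5 = 21+2 = 23
Expected project duration μ = 23 days. Critical path: Task 1 → Task 4 → Task 5.

23 days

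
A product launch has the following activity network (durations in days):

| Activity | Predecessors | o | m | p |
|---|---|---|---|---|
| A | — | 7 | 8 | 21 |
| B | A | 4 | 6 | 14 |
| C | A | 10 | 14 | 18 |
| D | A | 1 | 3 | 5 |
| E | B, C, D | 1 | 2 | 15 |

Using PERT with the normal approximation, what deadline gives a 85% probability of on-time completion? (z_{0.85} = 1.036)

te_A = (7 + 4·8 + 21)/6 = 60/6 = 10; σ²_A = ((21−7)/6)² = 5.444
te_B = (4 + 4·6 + 14)/6 = 42/6 = 7; σ²_B = ((14−4)/6)² = 2.778
te_C = (10 + 4·14 + 18)/6 = 84/6 = 14; σ²_C = ((18−10)/6)² = 1.778
te_D = (1 + 4·3 + 5)/6 = 18/6 = 3; σ²_D = ((5−1)/6)² = 0.444
te_E = (1 + 4·2 + 15)/6 = 24/6 = 4; σ²_E = ((15−1)/6)² = 5.444

Forward pass:
ES_A = 0; EF_A = 10
ES_B = 10; EF_B = 10+7 = 17
ES_C = 10; EF_C = 10+14 = 24
ES_D = 10; EF_D = 10+3 = 13
ES_E = max(EF_B=17, EF_C=24, EF_D=13) = 24; EF_E = 24+4 = 28
Expected project duration μ = 28 days. Critical path: A → C → E.

Variance along critical path = 5.444 + 1.778 + 5.444 = 12.667; σ = 3.559 days.
D = μ + z·σ = 28 + 1.036·3.559 = 31.7 days

31.7 days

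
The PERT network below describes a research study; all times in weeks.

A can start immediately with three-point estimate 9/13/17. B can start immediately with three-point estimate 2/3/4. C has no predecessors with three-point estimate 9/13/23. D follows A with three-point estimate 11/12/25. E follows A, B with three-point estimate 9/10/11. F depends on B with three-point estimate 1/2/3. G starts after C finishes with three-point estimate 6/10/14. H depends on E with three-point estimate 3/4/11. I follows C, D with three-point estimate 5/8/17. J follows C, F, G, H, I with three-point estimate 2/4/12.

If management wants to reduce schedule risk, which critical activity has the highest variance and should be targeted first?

te_A = (9 + 4·13 + 17)/6 = 78/6 = 13; σ²_A = ((17−9)/6)² = 1.778
te_B = (2 + 4·3 + 4)/6 = 18/6 = 3; σ²_B = ((4−2)/6)² = 0.111
te_C = (9 + 4·13 + 23)/6 = 84/6 = 14; σ²_C = ((23−9)/6)² = 5.444
te_D = (11 + 4·12 + 25)/6 = 84/6 = 14; σ²_D = ((25−11)/6)² = 5.444
te_E = (9 + 4·10 + 11)/6 = 60/6 = 10; σ²_E = ((11−9)/6)² = 0.111
te_F = (1 + 4·2 + 3)/6 = 12/6 = 2; σ²_F = ((3−1)/6)² = 0.111
te_G = (6 + 4·10 + 14)/6 = 60/6 = 10; σ²_G = ((14−6)/6)² = 1.778
te_H = (3 + 4·4 + 11)/6 = 30/6 = 5; σ²_H = ((11−3)/6)² = 1.778
te_I = (5 + 4·8 + 17)/6 = 54/6 = 9; σ²_I = ((17−5)/6)² = 4.000
te_J = (2 + 4·4 + 12)/6 = 30/6 = 5; σ²_J = ((12−2)/6)² = 2.778

Forward pass:
ES_A = 0; EF_A = 13
ES_B = 0; EF_B = 3
ES_C = 0; EF_C = 14
ES_D = 13; EF_D = 13+14 = 27
ES_E = max(EF_A=13, EF_B=3) = 13; EF_E = 13+10 = 23
ES_F = 3; EF_F = 3+2 = 5
ES_G = 14; EF_G = 14+10 = 24
ES_H = 23; EF_H = 23+5 = 28
ES_I = max(EF_C=14, EF_D=27) = 27; EF_I = 27+9 = 36
ES_J = max(EF_C=14, EF_F=5, EF_G=24, EF_H=28, EF_I=36) = 36; EF_J = 36+5 = 41
Expected project duration μ = 41 weeks. Critical path: A → D → I → J.

Variances on critical path: σ²_A=1.778, σ²_D=5.444, σ²_I=4.000, σ²_J=2.778.
Largest is σ²_D = 5.444.

D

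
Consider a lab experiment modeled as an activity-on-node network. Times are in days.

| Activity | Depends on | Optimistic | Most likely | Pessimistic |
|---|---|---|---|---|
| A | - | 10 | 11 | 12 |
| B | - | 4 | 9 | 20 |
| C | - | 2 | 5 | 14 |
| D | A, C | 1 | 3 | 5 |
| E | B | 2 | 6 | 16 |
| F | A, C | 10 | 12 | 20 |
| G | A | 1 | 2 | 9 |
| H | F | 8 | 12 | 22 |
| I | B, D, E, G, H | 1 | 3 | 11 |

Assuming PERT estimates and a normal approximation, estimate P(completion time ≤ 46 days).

te_A = (10 + 4·11 + 12)/6 = 66/6 = 11; σ²_A = ((12−10)/6)² = 0.111
te_B = (4 + 4·9 + 20)/6 = 60/6 = 10; σ²_B = ((20−4)/6)² = 7.111
te_C = (2 + 4·5 + 14)/6 = 36/6 = 6; σ²_C = ((14−2)/6)² = 4.000
te_D = (1 + 4·3 + 5)/6 = 18/6 = 3; σ²_D = ((5−1)/6)² = 0.444
te_E = (2 + 4·6 + 16)/6 = 42/6 = 7; σ²_E = ((16−2)/6)² = 5.444
te_F = (10 + 4·12 + 20)/6 = 78/6 = 13; σ²_F = ((20−10)/6)² = 2.778
te_G = (1 + 4·2 + 9)/6 = 18/6 = 3; σ²_G = ((9−1)/6)² = 1.778
te_H = (8 + 4·12 + 22)/6 = 78/6 = 13; σ²_H = ((22−8)/6)² = 5.444
te_I = (1 + 4·3 + 11)/6 = 24/6 = 4; σ²_I = ((11−1)/6)² = 2.778

Forward pass:
ES_A = 0; EF_A = 11
ES_B = 0; EF_B = 10
ES_C = 0; EF_C = 6
ES_D = max(EF_A=11, EF_C=6) = 11; EF_D = 11+3 = 14
ES_E = 10; EF_E = 10+7 = 17
ES_F = max(EF_A=11, EF_C=6) = 11; EF_F = 11+13 = 24
ES_G = 11; EF_G = 11+3 = 14
ES_H = 24; EF_H = 24+13 = 37
ES_I = max(EF_B=10, EF_D=14, EF_E=17, EF_G=14, EF_H=37) = 37; EF_I = 37+4 = 41
Expected project duration μ = 41 days. Critical path: A → F → H → I.

Variance along critical path = 0.111 + 2.778 + 5.444 + 2.778 = 11.111; σ = √11.111 = 3.333 days.
Z = (46 − 41) / 3.333 = 1.500
P(T ≤ 46) = Φ(1.500) ≈ 0.933

0.933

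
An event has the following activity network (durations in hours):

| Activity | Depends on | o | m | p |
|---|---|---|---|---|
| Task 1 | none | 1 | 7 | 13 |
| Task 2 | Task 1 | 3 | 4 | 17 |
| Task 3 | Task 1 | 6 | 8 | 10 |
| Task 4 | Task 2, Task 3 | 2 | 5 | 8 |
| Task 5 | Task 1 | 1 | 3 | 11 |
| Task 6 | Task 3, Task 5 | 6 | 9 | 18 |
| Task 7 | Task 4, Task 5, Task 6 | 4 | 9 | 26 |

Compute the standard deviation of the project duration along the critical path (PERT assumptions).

te_Task 1 = (1 + 4·7 + 13)/6 = 42/6 = 7; σ²_Task 1 = ((13−1)/6)² = 4.000
te_Task 2 = (3 + 4·4 + 17)/6 = 36/6 = 6; σ²_Task 2 = ((17−3)/6)² = 5.444
te_Task 3 = (6 + 4·8 + 10)/6 = 48/6 = 8; σ²_Task 3 = ((10−6)/6)² = 0.444
te_Task 4 = (2 + 4·5 + 8)/6 = 30/6 = 5; σ²_Task 4 = ((8−2)/6)² = 1.000
te_Task 5 = (1 + 4·3 + 11)/6 = 24/6 = 4; σ²_Task 5 = ((11−1)/6)² = 2.778
te_Task 6 = (6 + 4·9 + 18)/6 = 60/6 = 10; σ²_Task 6 = ((18−6)/6)² = 4.000
te_Task 7 = (4 + 4·9 + 26)/6 = 66/6 = 11; σ²_Task 7 = ((26−4)/6)² = 13.444

Forward pass:
ES_Task 1 = 0; EF_Task 1 = 7
ES_Task 2 = 7; EF_Task 2 = 7+6 = 13
ES_Task 3 = 7; EF_Task 3 = 7+8 = 15
ES_Task 4 = max(EF_Task 2=13, EF_Task 3=15) = 15; EF_Task 4 = 15+5 = 20
ES_Task 5 = 7; EF_Task 5 = 7+4 = 11
ES_Task 6 = max(EF_Task 3=15, EF_Task 5=11) = 15; EF_Task 6 = 15+10 = 25
ES_Task 7 = max(EF_Task 4=20, EF_Task 5=11, EF_Task 6=25) = 25; EF_Task 7 = 25+11 = 36
Expected project duration μ = 36 hours. Critical path: Task 1 → Task 3 → Task 6 → Task 7.

Variance along critical path = 4.000 + 0.444 + 4.000 + 13.444 = 21.889
σ = √21.889 = 4.679 hours

4.68 hours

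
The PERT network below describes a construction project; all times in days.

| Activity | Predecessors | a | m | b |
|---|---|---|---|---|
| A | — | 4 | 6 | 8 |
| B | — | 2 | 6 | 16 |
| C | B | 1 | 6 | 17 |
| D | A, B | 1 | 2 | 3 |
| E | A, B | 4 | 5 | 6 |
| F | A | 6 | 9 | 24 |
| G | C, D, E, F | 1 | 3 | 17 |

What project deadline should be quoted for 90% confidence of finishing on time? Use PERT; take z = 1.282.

te_A = (4 + 4·6 + 8)/6 = 36/6 = 6; σ²_A = ((8−4)/6)² = 0.444
te_B = (2 + 4·6 + 16)/6 = 42/6 = 7; σ²_B = ((16−2)/6)² = 5.444
te_C = (1 + 4·6 + 17)/6 = 42/6 = 7; σ²_C = ((17−1)/6)² = 7.111
te_D = (1 + 4·2 + 3)/6 = 12/6 = 2; σ²_D = ((3−1)/6)² = 0.111
te_E = (4 + 4·5 + 6)/6 = 30/6 = 5; σ²_E = ((6−4)/6)² = 0.111
te_F = (6 + 4·9 + 24)/6 = 66/6 = 11; σ²_F = ((24−6)/6)² = 9.000
te_G = (1 + 4·3 + 17)/6 = 30/6 = 5; σ²_G = ((17−1)/6)² = 7.111

Forward pass:
ES_A = 0; EF_A = 6
ES_B = 0; EF_B = 7
ES_C = 7; EF_C = 7+7 = 14
ES_D = max(EF_A=6, EF_B=7) = 7; EF_D = 7+2 = 9
ES_E = max(EF_A=6, EF_B=7) = 7; EF_E = 7+5 = 12
ES_F = 6; EF_F = 6+11 = 17
ES_G = max(EF_C=14, EF_D=9, EF_E=12, EF_F=17) = 17; EF_G = 17+5 = 22
Expected project duration μ = 22 days. Critical path: A → F → G.

Variance along critical path = 0.444 + 9.000 + 7.111 = 16.556; σ = 4.069 days.
D = μ + z·σ = 22 + 1.282·4.069 = 27.2 days

27.2 days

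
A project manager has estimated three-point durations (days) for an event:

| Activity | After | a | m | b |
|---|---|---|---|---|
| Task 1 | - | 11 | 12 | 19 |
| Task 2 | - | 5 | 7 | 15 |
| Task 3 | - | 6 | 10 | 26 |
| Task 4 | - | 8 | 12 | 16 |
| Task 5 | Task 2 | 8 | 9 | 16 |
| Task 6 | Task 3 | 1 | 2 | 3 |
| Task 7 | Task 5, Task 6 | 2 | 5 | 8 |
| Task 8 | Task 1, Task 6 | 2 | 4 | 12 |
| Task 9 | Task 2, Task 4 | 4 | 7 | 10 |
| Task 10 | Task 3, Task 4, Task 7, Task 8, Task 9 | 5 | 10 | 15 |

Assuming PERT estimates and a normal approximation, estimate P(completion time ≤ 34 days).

te_Task 1 = (11 + 4·12 + 19)/6 = 78/6 = 13; σ²_Task 1 = ((19−11)/6)² = 1.778
te_Task 2 = (5 + 4·7 + 15)/6 = 48/6 = 8; σ²_Task 2 = ((15−5)/6)² = 2.778
te_Task 3 = (6 + 4·10 + 26)/6 = 72/6 = 12; σ²_Task 3 = ((26−6)/6)² = 11.111
te_Task 4 = (8 + 4·12 + 16)/6 = 72/6 = 12; σ²_Task 4 = ((16−8)/6)² = 1.778
te_Task 5 = (8 + 4·9 + 16)/6 = 60/6 = 10; σ²_Task 5 = ((16−8)/6)² = 1.778
te_Task 6 = (1 + 4·2 + 3)/6 = 12/6 = 2; σ²_Task 6 = ((3−1)/6)² = 0.111
te_Task 7 = (2 + 4·5 + 8)/6 = 30/6 = 5; σ²_Task 7 = ((8−2)/6)² = 1.000
te_Task 8 = (2 + 4·4 + 12)/6 = 30/6 = 5; σ²_Task 8 = ((12−2)/6)² = 2.778
te_Task 9 = (4 + 4·7 + 10)/6 = 42/6 = 7; σ²_Task 9 = ((10−4)/6)² = 1.000
te_Task 10 = (5 + 4·10 + 15)/6 = 60/6 = 10; σ²_Task 10 = ((15−5)/6)² = 2.778

Forward pass:
ES_Task 1 = 0; EF_Task 1 = 13
ES_Task 2 = 0; EF_Task 2 = 8
ES_Task 3 = 0; EF_Task 3 = 12
ES_Task 4 = 0; EF_Task 4 = 12
ES_Task 5 = 8; EF_Task 5 = 8+10 = 18
ES_Task 6 = 12; EF_Task 6 = 12+2 = 14
ES_Task 7 = max(EF_Task 5=18, EF_Task 6=14) = 18; EF_Task 7 = 18+5 = 23
ES_Task 8 = max(EF_Task 1=13, EF_Task 6=14) = 14; EF_Task 8 = 14+5 = 19
ES_Task 9 = max(EF_Task 2=8, EF_Task 4=12) = 12; EF_Task 9 = 12+7 = 19
ES_Task 10 = max(EF_Task 3=12, EF_Task 4=12, EF_Task 7=23, EF_Task 8=19, EF_Task 9=19) = 23; EF_Task 10 = 23+10 = 33
Expected project duration μ = 33 days. Critical path: Task 2 → Task 5 → Task 7 → Task 10.

Variance along critical path = 2.778 + 1.778 + 1.000 + 2.778 = 8.333; σ = √8.333 = 2.887 days.
Z = (34 − 33) / 2.887 = 0.346
P(T ≤ 34) = Φ(0.346) ≈ 0.635

0.635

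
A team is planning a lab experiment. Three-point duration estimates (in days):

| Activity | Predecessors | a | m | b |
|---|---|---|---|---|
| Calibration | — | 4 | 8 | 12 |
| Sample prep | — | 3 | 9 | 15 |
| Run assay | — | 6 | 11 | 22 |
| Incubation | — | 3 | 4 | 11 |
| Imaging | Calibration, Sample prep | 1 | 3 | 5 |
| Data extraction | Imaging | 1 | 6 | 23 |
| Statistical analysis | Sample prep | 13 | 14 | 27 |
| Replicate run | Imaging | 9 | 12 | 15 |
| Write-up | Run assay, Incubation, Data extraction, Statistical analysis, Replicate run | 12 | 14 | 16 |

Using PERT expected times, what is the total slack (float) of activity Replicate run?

te_Calibration = (4 + 4·8 + 12)/6 = 48/6 = 8
te_Sample prep = (3 + 4·9 + 15)/6 = 54/6 = 9
te_Run assay = (6 + 4·11 + 22)/6 = 72/6 = 12
te_Incubation = (3 + 4·4 + 11)/6 = 30/6 = 5
te_Imaging = (1 + 4·3 + 5)/6 = 18/6 = 3
te_Data extraction = (1 + 4·6 + 23)/6 = 48/6 = 8
te_Statistical analysis = (13 + 4·14 + 27)/6 = 96/6 = 16
te_Replicate run = (9 + 4·12 + 15)/6 = 72/6 = 12
te_Write-up = (12 + 4·14 + 16)/6 = 84/6 = 14

Forward pass:
ES_Calibration = 0; EF_Calibration = 8
ES_Sample prep = 0; EF_Sample prep = 9
ES_Run assay = 0; EF_Run assay = 12
ES_Incubation = 0; EF_Incubation = 5
ES_Imaging = max(EF_Calibration=8, EF_Sample prep=9) = 9; EF_Imaging = 9+3 = 12
ES_Data extraction = 12; EF_Data extraction = 12+8 = 20
ES_Statistical analysis = 9; EF_Statistical analysis = 9+16 = 25
ES_Replicate run = 12; EF_Replicate run = 12+12 = 24
ES_Write-up = max(EF_Run assay=12, EF_Incubation=5, EF_Data extraction=20, EF_Statistical analysis=25, EF_Replicate run=24) = 25; EF_Write-up = 25+14 = 39
Expected project duration μ = 39 days. Critical path: Sample prep → Statistical analysis → Write-up.

Backward pass:
LF_Write-up = 39; LS_Write-up = 39−14 = 25
LF_Replicate run = LS_Write-up = 25; LS_Replicate run = 25−12 = 13
LF_Statistical analysis = LS_Write-up = 25; LS_Statistical analysis = 25−16 = 9
LF_Data extraction = LS_Write-up = 25; LS_Data extraction = 25−8 = 17
LF_Imaging = min(LS_Data extraction=17, LS_Replicate run=13) = 13; LS_Imaging = 13−3 = 10
LF_Incubation = LS_Write-up = 25; LS_Incubation = 25−5 = 20
LF_Run assay = LS_Write-up = 25; LS_Run assay = 25−12 = 13
LF_Sample prep = min(LS_Imaging=10, LS_Statistical analysis=9) = 9; LS_Sample prep = 9−9 = 0
LF_Calibration = LS_Imaging = 10; LS_Calibration = 10−8 = 2
Slack_Replicate run = LS_Replicate run − ES_Replicate run = 13 − 12 = 1

1 days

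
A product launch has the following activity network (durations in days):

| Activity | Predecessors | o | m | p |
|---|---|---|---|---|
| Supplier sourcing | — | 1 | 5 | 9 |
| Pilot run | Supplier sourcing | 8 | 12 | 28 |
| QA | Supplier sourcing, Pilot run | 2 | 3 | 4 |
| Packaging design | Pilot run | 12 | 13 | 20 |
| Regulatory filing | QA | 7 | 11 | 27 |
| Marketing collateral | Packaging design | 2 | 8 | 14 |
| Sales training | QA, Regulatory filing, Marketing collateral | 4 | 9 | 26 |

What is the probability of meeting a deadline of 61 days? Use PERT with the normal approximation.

0.944

te_Supplier sourcing = (1 + 4·5 + 9)/6 = 30/6 = 5; σ²_Supplier sourcing = ((9−1)/6)² = 1.778
te_Pilot run = (8 + 4·12 + 28)/6 = 84/6 = 14; σ²_Pilot run = ((28−8)/6)² = 11.111
te_QA = (2 + 4·3 + 4)/6 = 18/6 = 3; σ²_QA = ((4−2)/6)² = 0.111
te_Packaging design = (12 + 4·13 + 20)/6 = 84/6 = 14; σ²_Packaging design = ((20−12)/6)² = 1.778
te_Regulatory filing = (7 + 4·11 + 27)/6 = 78/6 = 13; σ²_Regulatory filing = ((27−7)/6)² = 11.111
te_Marketing collateral = (2 + 4·8 + 14)/6 = 48/6 = 8; σ²_Marketing collateral = ((14−2)/6)² = 4.000
te_Sales training = (4 + 4·9 + 26)/6 = 66/6 = 11; σ²_Sales training = ((26−4)/6)² = 13.444

Forward pass:
ES_Supplier sourcing = 0; EF_Supplier sourcing = 5
ES_Pilot run = 5; EF_Pilot run = 5+14 = 19
ES_QA = max(EF_Supplier sourcing=5, EF_Pilot run=19) = 19; EF_QA = 19+3 = 22
ES_Packaging design = 19; EF_Packaging design = 19+14 = 33
ES_Regulatory filing = 22; EF_Regulatory filing = 22+13 = 35
ES_Marketing collateral = 33; EF_Marketing collateral = 33+8 = 41
ES_Sales training = max(EF_QA=22, EF_Regulatory filing=35, EF_Marketing collateral=41) = 41; EF_Sales training = 41+11 = 52
Expected project duration μ = 52 days. Critical path: Supplier sourcing → Pilot run → Packaging design → Marketing collateral → Sales training.

Variance along critical path = 1.778 + 11.111 + 1.778 + 4.000 + 13.444 = 32.111; σ = √32.111 = 5.667 days.
Z = (61 − 52) / 5.667 = 1.588
P(T ≤ 61) = Φ(1.588) ≈ 0.944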